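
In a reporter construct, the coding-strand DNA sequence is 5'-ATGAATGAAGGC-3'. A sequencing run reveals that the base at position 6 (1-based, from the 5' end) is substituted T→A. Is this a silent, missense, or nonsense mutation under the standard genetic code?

missense

Position 6 falls in codon 2: AAT → Asn.
After the substitution the codon is AAA → Lys.
Asn ≠ Lys, so this is a missense mutation.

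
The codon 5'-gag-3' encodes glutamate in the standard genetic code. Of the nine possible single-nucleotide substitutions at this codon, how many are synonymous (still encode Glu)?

1

Position 1: none → 0 synonymous.
Position 2: none → 0 synonymous.
Position 3: GAA → 1 synonymous.
Total: 0 + 0 + 1 = 1.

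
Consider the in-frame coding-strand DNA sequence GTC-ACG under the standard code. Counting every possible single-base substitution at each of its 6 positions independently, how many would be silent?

Codon 1 (GTC, Val): 3 synonymous substitutions.
Codon 2 (ACG, Thr): 3 synonymous substitutions.
Total: 3 + 3 = 6.

6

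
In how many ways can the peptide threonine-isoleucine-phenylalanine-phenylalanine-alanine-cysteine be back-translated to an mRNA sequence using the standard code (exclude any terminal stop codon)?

Thr: 4 codons.
Ile: 3 codons.
Phe: 2 codons.
Phe: 2 codons.
Ala: 4 codons.
Cys: 2 codons.
4 × 3 × 2 × 2 × 4 × 2 = 384.

384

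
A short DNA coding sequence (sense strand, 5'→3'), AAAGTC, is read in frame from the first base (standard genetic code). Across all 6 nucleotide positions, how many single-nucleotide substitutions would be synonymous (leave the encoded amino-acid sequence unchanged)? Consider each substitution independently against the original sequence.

Codon 1 (AAA, Lys): 1 synonymous substitution.
Codon 2 (GTC, Val): 3 synonymous substitutions.
Total: 1 + 3 = 4.

4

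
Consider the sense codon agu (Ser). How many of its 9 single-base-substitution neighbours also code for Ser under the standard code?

1

Position 1: none → 0 synonymous.
Position 2: none → 0 synonymous.
Position 3: AGC → 1 synonymous.
Total: 0 + 0 + 1 = 1.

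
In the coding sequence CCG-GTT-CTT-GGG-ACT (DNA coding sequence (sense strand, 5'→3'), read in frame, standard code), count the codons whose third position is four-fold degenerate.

Codon 1 CCG (Pro): third position 4-fold.
Codon 2 GTT (Val): third position 4-fold.
Codon 3 CTT (Leu): third position 4-fold.
Codon 4 GGG (Gly): third position 4-fold.
Codon 5 ACT (Thr): third position 4-fold.
Four-fold degenerate third positions: 5.

5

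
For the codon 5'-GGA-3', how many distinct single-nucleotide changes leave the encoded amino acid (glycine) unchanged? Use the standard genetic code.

3

Position 1: none → 0 synonymous.
Position 2: none → 0 synonymous.
Position 3: GGT, GGC, GGG → 3 synonymous.
Total: 0 + 0 + 3 = 3.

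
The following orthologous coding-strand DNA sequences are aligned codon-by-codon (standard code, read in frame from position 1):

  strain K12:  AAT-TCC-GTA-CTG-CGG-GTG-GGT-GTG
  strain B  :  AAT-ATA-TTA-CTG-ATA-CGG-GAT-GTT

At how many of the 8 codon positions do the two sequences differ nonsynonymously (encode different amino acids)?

Codon 1: AAT Asn / AAT Asn — identical.
Codon 2: TCC Ser / ATA Ile — nonsynonymous.
Codon 3: GTA Val / TTA Leu — nonsynonymous.
Codon 4: CTG Leu / CTG Leu — identical.
Codon 5: CGG Arg / ATA Ile — nonsynonymous.
Codon 6: GTG Val / CGG Arg — nonsynonymous.
Codon 7: GGT Gly / GAT Asp — nonsynonymous.
Codon 8: GTG Val / GTT Val — synonymous.
Nonsynonymous differences: 5.

5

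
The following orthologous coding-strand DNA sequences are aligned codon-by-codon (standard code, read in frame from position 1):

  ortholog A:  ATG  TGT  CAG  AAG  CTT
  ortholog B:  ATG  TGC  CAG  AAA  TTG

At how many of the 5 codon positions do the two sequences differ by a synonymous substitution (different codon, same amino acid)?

3

Codon 1: ATG Met / ATG Met — identical.
Codon 2: TGT Cys / TGC Cys — synonymous.
Codon 3: CAG Gln / CAG Gln — identical.
Codon 4: AAG Lys / AAA Lys — synonymous.
Codon 5: CTT Leu / TTG Leu — synonymous.
Synonymous differences: 3.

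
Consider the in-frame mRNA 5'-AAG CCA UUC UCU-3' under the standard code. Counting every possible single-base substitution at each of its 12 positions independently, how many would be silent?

8

Codon 1 (AAG, Lys): 1 synonymous substitution.
Codon 2 (CCA, Pro): 3 synonymous substitutions.
Codon 3 (UUC, Phe): 1 synonymous substitution.
Codon 4 (UCU, Ser): 3 synonymous substitutions.
Total: 1 + 3 + 1 + 3 = 8.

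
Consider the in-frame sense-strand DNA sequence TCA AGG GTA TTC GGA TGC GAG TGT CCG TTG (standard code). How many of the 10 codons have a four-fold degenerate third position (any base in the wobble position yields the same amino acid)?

4

Codon 1 TCA (Ser): third position 4-fold.
Codon 2 AGG (Arg): third position 2-fold.
Codon 3 GTA (Val): third position 4-fold.
Codon 4 TTC (Phe): third position 2-fold.
Codon 5 GGA (Gly): third position 4-fold.
Codon 6 TGC (Cys): third position 2-fold.
Codon 7 GAG (Glu): third position 2-fold.
Codon 8 TGT (Cys): third position 2-fold.
Codon 9 CCG (Pro): third position 4-fold.
Codon 10 TTG (Leu): third position 2-fold.
Four-fold degenerate third positions: 4.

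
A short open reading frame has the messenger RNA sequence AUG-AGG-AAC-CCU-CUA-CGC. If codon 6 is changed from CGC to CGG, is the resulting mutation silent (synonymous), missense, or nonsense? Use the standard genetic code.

Position 18 falls in codon 6: CGC → Arg.
After the substitution the codon is CGG → Arg.
Both encode Arg, so the change is synonymous.

silent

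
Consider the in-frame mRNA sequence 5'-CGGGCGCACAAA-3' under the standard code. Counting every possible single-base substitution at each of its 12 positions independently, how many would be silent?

Codon 1 (CGG, Arg): 4 synonymous substitutions.
Codon 2 (GCG, Ala): 3 synonymous substitutions.
Codon 3 (CAC, His): 1 synonymous substitution.
Codon 4 (AAA, Lys): 1 synonymous substitution.
Total: 4 + 3 + 1 + 1 = 9.

9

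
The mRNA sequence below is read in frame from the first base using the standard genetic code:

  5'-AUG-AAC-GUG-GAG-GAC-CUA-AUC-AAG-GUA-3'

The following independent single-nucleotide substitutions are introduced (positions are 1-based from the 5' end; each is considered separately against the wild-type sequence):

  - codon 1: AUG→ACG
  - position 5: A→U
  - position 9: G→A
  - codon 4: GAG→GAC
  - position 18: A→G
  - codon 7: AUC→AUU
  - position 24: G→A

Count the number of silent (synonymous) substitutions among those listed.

Codon 1: AUG (Met) → ACG (Thr) — missense.
Codon 2: AAC (Asn) → AUC (Ile) — missense.
Codon 3: GUG (Val) → GUA (Val) — synonymous.
Codon 4: GAG (Glu) → GAC (Asp) — missense.
Codon 6: CUA (Leu) → CUG (Leu) — synonymous.
Codon 7: AUC (Ile) → AUU (Ile) — synonymous.
Codon 8: AAG (Lys) → AAA (Lys) — synonymous.
Synonymous: 4 of 7.

4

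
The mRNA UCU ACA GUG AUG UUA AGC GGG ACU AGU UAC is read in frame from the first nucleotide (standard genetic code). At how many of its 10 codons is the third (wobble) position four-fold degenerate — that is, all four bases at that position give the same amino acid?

5

Codon 1 UCU (Ser): third position 4-fold.
Codon 2 ACA (Thr): third position 4-fold.
Codon 3 GUG (Val): third position 4-fold.
Codon 4 AUG (Met): third position 1-fold.
Codon 5 UUA (Leu): third position 2-fold.
Codon 6 AGC (Ser): third position 2-fold.
Codon 7 GGG (Gly): third position 4-fold.
Codon 8 ACU (Thr): third position 4-fold.
Codon 9 AGU (Ser): third position 2-fold.
Codon 10 UAC (Tyr): third position 2-fold.
Four-fold degenerate third positions: 5.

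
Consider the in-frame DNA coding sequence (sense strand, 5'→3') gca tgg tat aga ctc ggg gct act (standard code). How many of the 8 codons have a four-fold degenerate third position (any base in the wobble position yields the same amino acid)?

5

Codon 1 GCA (Ala): third position 4-fold.
Codon 2 TGG (Trp): third position 1-fold.
Codon 3 TAT (Tyr): third position 2-fold.
Codon 4 AGA (Arg): third position 2-fold.
Codon 5 CTC (Leu): third position 4-fold.
Codon 6 GGG (Gly): third position 4-fold.
Codon 7 GCT (Ala): third position 4-fold.
Codon 8 ACT (Thr): third position 4-fold.
Four-fold degenerate third positions: 5.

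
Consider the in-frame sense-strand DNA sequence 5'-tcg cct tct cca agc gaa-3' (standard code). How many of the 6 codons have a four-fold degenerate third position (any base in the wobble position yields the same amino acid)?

Codon 1 TCG (Ser): third position 4-fold.
Codon 2 CCT (Pro): third position 4-fold.
Codon 3 TCT (Ser): third position 4-fold.
Codon 4 CCA (Pro): third position 4-fold.
Codon 5 AGC (Ser): third position 2-fold.
Codon 6 GAA (Glu): third position 2-fold.
Four-fold degenerate third positions: 4.

4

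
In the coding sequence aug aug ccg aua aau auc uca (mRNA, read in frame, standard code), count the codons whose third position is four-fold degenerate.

2

Codon 1 AUG (Met): third position 1-fold.
Codon 2 AUG (Met): third position 1-fold.
Codon 3 CCG (Pro): third position 4-fold.
Codon 4 AUA (Ile): third position 3-fold.
Codon 5 AAU (Asn): third position 2-fold.
Codon 6 AUC (Ile): third position 3-fold.
Codon 7 UCA (Ser): third position 4-fold.
Four-fold degenerate third positions: 2.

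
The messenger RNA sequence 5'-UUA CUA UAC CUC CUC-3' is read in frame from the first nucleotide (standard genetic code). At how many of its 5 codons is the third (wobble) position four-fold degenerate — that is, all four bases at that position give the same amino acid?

3

Codon 1 UUA (Leu): third position 2-fold.
Codon 2 CUA (Leu): third position 4-fold.
Codon 3 UAC (Tyr): third position 2-fold.
Codon 4 CUC (Leu): third position 4-fold.
Codon 5 CUC (Leu): third position 4-fold.
Four-fold degenerate third positions: 3.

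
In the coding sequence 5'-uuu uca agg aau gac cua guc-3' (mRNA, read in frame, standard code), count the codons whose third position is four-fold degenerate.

3

Codon 1 UUU (Phe): third position 2-fold.
Codon 2 UCA (Ser): third position 4-fold.
Codon 3 AGG (Arg): third position 2-fold.
Codon 4 AAU (Asn): third position 2-fold.
Codon 5 GAC (Asp): third position 2-fold.
Codon 6 CUA (Leu): third position 4-fold.
Codon 7 GUC (Val): third position 4-fold.
Four-fold degenerate third positions: 3.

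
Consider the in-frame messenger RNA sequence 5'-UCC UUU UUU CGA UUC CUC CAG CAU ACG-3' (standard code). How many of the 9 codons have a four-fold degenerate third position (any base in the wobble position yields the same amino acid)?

4

Codon 1 UCC (Ser): third position 4-fold.
Codon 2 UUU (Phe): third position 2-fold.
Codon 3 UUU (Phe): third position 2-fold.
Codon 4 CGA (Arg): third position 4-fold.
Codon 5 UUC (Phe): third position 2-fold.
Codon 6 CUC (Leu): third position 4-fold.
Codon 7 CAG (Gln): third position 2-fold.
Codon 8 CAU (His): third position 2-fold.
Codon 9 ACG (Thr): third position 4-fold.
Four-fold degenerate third positions: 4.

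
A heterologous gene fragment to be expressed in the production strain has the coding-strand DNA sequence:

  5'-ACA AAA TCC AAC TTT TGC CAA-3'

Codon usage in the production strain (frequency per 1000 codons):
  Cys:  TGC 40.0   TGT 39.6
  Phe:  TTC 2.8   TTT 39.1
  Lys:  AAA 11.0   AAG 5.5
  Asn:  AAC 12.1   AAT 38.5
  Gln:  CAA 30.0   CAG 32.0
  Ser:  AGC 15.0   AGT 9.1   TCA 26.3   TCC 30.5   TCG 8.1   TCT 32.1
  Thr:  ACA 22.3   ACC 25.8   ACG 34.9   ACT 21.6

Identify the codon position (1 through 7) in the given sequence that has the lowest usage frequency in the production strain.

Codon 1 ACA (Thr): 22.3 per 1000.
Codon 2 AAA (Lys): 11.0 per 1000.
Codon 3 TCC (Ser): 30.5 per 1000.
Codon 4 AAC (Asn): 12.1 per 1000.
Codon 5 TTT (Phe): 39.1 per 1000.
Codon 6 TGC (Cys): 40.0 per 1000.
Codon 7 CAA (Gln): 30.0 per 1000.
Lowest frequency is 11.0 at codon 2.

2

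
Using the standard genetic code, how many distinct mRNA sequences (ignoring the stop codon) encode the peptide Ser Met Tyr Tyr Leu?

Ser: 6 codons.
Met: 1 codon.
Tyr: 2 codons.
Tyr: 2 codons.
Leu: 6 codons.
6 × 1 × 2 × 2 × 6 = 144.

144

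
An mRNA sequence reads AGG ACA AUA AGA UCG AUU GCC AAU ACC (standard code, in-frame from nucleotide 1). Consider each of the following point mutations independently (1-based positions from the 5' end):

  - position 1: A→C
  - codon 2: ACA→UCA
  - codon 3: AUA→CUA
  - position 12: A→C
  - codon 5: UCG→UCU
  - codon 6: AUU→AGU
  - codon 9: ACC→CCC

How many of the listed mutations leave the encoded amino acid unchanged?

2

Codon 1: AGG (Arg) → CGG (Arg) — synonymous.
Codon 2: ACA (Thr) → UCA (Ser) — missense.
Codon 3: AUA (Ile) → CUA (Leu) — missense.
Codon 4: AGA (Arg) → AGC (Ser) — missense.
Codon 5: UCG (Ser) → UCU (Ser) — synonymous.
Codon 6: AUU (Ile) → AGU (Ser) — missense.
Codon 9: ACC (Thr) → CCC (Pro) — missense.
Synonymous: 2 of 7.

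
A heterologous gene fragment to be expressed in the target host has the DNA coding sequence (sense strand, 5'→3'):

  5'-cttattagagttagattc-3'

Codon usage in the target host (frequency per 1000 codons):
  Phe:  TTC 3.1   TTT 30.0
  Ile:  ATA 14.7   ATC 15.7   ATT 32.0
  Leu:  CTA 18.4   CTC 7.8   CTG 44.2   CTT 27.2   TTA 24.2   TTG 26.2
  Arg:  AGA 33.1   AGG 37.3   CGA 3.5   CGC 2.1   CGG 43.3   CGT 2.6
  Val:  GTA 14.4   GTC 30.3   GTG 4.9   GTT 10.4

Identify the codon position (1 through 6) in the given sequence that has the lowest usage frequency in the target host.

Codon 1 CTT (Leu): 27.2 per 1000.
Codon 2 ATT (Ile): 32.0 per 1000.
Codon 3 AGA (Arg): 33.1 per 1000.
Codon 4 GTT (Val): 10.4 per 1000.
Codon 5 AGA (Arg): 33.1 per 1000.
Codon 6 TTC (Phe): 3.1 per 1000.
Lowest frequency is 3.1 at codon 6.

6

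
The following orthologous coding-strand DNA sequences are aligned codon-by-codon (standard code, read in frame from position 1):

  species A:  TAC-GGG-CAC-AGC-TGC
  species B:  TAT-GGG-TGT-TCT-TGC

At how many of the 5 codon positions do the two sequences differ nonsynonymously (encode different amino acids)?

1

Codon 1: TAC Tyr / TAT Tyr — synonymous.
Codon 2: GGG Gly / GGG Gly — identical.
Codon 3: CAC His / TGT Cys — nonsynonymous.
Codon 4: AGC Ser / TCT Ser — synonymous.
Codon 5: TGC Cys / TGC Cys — identical.
Nonsynonymous differences: 1.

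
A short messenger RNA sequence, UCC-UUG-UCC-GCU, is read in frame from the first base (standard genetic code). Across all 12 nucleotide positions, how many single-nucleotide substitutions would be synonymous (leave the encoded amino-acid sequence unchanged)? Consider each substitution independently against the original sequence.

Codon 1 (UCC, Ser): 3 synonymous substitutions.
Codon 2 (UUG, Leu): 2 synonymous substitutions.
Codon 3 (UCC, Ser): 3 synonymous substitutions.
Codon 4 (GCU, Ala): 3 synonymous substitutions.
Total: 3 + 2 + 3 + 3 = 11.

11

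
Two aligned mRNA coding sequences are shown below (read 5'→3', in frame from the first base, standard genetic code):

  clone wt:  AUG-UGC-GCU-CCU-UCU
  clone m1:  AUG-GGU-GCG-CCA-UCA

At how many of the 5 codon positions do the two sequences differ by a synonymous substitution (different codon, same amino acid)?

3

Codon 1: AUG Met / AUG Met — identical.
Codon 2: UGC Cys / GGU Gly — nonsynonymous.
Codon 3: GCU Ala / GCG Ala — synonymous.
Codon 4: CCU Pro / CCA Pro — synonymous.
Codon 5: UCU Ser / UCA Ser — synonymous.
Synonymous differences: 3.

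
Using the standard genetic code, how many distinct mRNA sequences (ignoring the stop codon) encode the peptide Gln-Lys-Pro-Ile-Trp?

Gln: 2 codons.
Lys: 2 codons.
Pro: 4 codons.
Ile: 3 codons.
Trp: 1 codon.
2 × 2 × 4 × 3 × 1 = 48.

48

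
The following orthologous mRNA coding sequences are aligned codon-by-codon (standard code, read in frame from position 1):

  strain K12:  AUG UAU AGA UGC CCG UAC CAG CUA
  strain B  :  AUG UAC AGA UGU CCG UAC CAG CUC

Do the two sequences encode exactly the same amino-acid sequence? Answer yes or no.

Codon 1: AUG Met / AUG Met — identical.
Codon 2: UAU Tyr / UAC Tyr — synonymous.
Codon 3: AGA Arg / AGA Arg — identical.
Codon 4: UGC Cys / UGU Cys — synonymous.
Codon 5: CCG Pro / CCG Pro — identical.
Codon 6: UAC Tyr / UAC Tyr — identical.
Codon 7: CAG Gln / CAG Gln — identical.
Codon 8: CUA Leu / CUC Leu — synonymous.
Nonsynonymous differences: 0 → same protein.

yes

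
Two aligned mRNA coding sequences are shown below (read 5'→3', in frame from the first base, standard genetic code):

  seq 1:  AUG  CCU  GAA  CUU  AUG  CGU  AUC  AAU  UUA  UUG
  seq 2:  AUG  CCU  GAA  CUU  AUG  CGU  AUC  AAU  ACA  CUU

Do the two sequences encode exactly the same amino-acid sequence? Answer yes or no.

no

Codon 1: AUG Met / AUG Met — identical.
Codon 2: CCU Pro / CCU Pro — identical.
Codon 3: GAA Glu / GAA Glu — identical.
Codon 4: CUU Leu / CUU Leu — identical.
Codon 5: AUG Met / AUG Met — identical.
Codon 6: CGU Arg / CGU Arg — identical.
Codon 7: AUC Ile / AUC Ile — identical.
Codon 8: AAU Asn / AAU Asn — identical.
Codon 9: UUA Leu / ACA Thr — nonsynonymous.
Codon 10: UUG Leu / CUU Leu — synonymous.
Nonsynonymous differences: 1 → different protein.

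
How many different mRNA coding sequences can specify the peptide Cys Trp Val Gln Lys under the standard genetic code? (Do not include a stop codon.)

Cys: 2 codons.
Trp: 1 codon.
Val: 4 codons.
Gln: 2 codons.
Lys: 2 codons.
2 × 1 × 4 × 2 × 2 = 32.

32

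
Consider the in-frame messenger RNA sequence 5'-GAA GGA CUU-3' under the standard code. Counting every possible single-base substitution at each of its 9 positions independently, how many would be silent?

Codon 1 (GAA, Glu): 1 synonymous substitution.
Codon 2 (GGA, Gly): 3 synonymous substitutions.
Codon 3 (CUU, Leu): 3 synonymous substitutions.
Total: 1 + 3 + 3 = 7.

7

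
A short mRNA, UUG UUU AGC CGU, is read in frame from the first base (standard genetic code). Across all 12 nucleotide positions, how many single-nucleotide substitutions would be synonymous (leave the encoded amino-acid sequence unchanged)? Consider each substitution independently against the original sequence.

7

Codon 1 (UUG, Leu): 2 synonymous substitutions.
Codon 2 (UUU, Phe): 1 synonymous substitution.
Codon 3 (AGC, Ser): 1 synonymous substitution.
Codon 4 (CGU, Arg): 3 synonymous substitutions.
Total: 2 + 1 + 1 + 3 = 7.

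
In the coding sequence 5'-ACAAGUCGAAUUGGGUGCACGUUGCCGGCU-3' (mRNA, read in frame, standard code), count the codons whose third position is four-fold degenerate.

6

Codon 1 ACA (Thr): third position 4-fold.
Codon 2 AGU (Ser): third position 2-fold.
Codon 3 CGA (Arg): third position 4-fold.
Codon 4 AUU (Ile): third position 3-fold.
Codon 5 GGG (Gly): third position 4-fold.
Codon 6 UGC (Cys): third position 2-fold.
Codon 7 ACG (Thr): third position 4-fold.
Codon 8 UUG (Leu): third position 2-fold.
Codon 9 CCG (Pro): third position 4-fold.
Codon 10 GCU (Ala): third position 4-fold.
Four-fold degenerate third positions: 6.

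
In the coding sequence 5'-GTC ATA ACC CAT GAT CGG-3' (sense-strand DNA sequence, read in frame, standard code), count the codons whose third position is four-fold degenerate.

3

Codon 1 GTC (Val): third position 4-fold.
Codon 2 ATA (Ile): third position 3-fold.
Codon 3 ACC (Thr): third position 4-fold.
Codon 4 CAT (His): third position 2-fold.
Codon 5 GAT (Asp): third position 2-fold.
Codon 6 CGG (Arg): third position 4-fold.
Four-fold degenerate third positions: 3.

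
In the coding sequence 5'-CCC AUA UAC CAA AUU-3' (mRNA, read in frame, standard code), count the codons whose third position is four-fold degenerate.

Codon 1 CCC (Pro): third position 4-fold.
Codon 2 AUA (Ile): third position 3-fold.
Codon 3 UAC (Tyr): third position 2-fold.
Codon 4 CAA (Gln): third position 2-fold.
Codon 5 AUU (Ile): third position 3-fold.
Four-fold degenerate third positions: 1.

1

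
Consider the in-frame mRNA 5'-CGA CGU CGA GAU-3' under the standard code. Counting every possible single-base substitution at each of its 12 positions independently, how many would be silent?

12

Codon 1 (CGA, Arg): 4 synonymous substitutions.
Codon 2 (CGU, Arg): 3 synonymous substitutions.
Codon 3 (CGA, Arg): 4 synonymous substitutions.
Codon 4 (GAU, Asp): 1 synonymous substitution.
Total: 4 + 3 + 4 + 1 = 12.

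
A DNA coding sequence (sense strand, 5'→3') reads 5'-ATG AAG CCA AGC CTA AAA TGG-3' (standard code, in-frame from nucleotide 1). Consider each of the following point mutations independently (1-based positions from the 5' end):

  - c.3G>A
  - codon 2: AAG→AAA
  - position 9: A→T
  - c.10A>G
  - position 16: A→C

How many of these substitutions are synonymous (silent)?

Codon 1: ATG (Met) → ATA (Ile) — missense.
Codon 2: AAG (Lys) → AAA (Lys) — synonymous.
Codon 3: CCA (Pro) → CCT (Pro) — synonymous.
Codon 4: AGC (Ser) → GGC (Gly) — missense.
Codon 6: AAA (Lys) → CAA (Gln) — missense.
Synonymous: 2 of 5.

2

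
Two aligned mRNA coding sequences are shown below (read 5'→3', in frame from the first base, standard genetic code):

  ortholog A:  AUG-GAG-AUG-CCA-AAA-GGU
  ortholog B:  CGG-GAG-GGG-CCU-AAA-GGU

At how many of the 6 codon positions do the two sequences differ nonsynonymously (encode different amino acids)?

Codon 1: AUG Met / CGG Arg — nonsynonymous.
Codon 2: GAG Glu / GAG Glu — identical.
Codon 3: AUG Met / GGG Gly — nonsynonymous.
Codon 4: CCA Pro / CCU Pro — synonymous.
Codon 5: AAA Lys / AAA Lys — identical.
Codon 6: GGU Gly / GGU Gly — identical.
Nonsynonymous differences: 2.

2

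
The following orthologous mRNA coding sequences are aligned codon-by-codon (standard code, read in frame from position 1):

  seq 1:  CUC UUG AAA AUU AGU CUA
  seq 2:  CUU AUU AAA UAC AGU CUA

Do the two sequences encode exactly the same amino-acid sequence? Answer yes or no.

Codon 1: CUC Leu / CUU Leu — synonymous.
Codon 2: UUG Leu / AUU Ile — nonsynonymous.
Codon 3: AAA Lys / AAA Lys — identical.
Codon 4: AUU Ile / UAC Tyr — nonsynonymous.
Codon 5: AGU Ser / AGU Ser — identical.
Codon 6: CUA Leu / CUA Leu — identical.
Nonsynonymous differences: 2 → different protein.

no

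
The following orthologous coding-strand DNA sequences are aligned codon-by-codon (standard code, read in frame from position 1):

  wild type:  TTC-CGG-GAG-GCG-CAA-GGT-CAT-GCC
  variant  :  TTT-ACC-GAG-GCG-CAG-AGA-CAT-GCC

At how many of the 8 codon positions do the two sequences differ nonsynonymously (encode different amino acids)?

Codon 1: TTC Phe / TTT Phe — synonymous.
Codon 2: CGG Arg / ACC Thr — nonsynonymous.
Codon 3: GAG Glu / GAG Glu — identical.
Codon 4: GCG Ala / GCG Ala — identical.
Codon 5: CAA Gln / CAG Gln — synonymous.
Codon 6: GGT Gly / AGA Arg — nonsynonymous.
Codon 7: CAT His / CAT His — identical.
Codon 8: GCC Ala / GCC Ala — identical.
Nonsynonymous differences: 2.

2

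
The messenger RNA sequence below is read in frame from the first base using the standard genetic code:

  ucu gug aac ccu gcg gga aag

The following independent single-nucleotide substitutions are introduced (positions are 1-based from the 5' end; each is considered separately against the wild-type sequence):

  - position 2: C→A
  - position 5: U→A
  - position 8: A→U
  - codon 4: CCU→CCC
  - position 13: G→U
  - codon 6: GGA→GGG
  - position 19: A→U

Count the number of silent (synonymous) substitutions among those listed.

2

Codon 1: UCU (Ser) → UAU (Tyr) — missense.
Codon 2: GUG (Val) → GAG (Glu) — missense.
Codon 3: AAC (Asn) → AUC (Ile) — missense.
Codon 4: CCU (Pro) → CCC (Pro) — synonymous.
Codon 5: GCG (Ala) → UCG (Ser) — missense.
Codon 6: GGA (Gly) → GGG (Gly) — synonymous.
Codon 7: AAG (Lys) → UAG (Stop) — nonsense.
Synonymous: 2 of 7.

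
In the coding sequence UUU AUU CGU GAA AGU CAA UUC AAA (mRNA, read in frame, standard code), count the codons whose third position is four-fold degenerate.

1

Codon 1 UUU (Phe): third position 2-fold.
Codon 2 AUU (Ile): third position 3-fold.
Codon 3 CGU (Arg): third position 4-fold.
Codon 4 GAA (Glu): third position 2-fold.
Codon 5 AGU (Ser): third position 2-fold.
Codon 6 CAA (Gln): third position 2-fold.
Codon 7 UUC (Phe): third position 2-fold.
Codon 8 AAA (Lys): third position 2-fold.
Four-fold degenerate third positions: 1.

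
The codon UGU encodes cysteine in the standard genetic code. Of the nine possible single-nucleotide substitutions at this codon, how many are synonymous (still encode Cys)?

1

Position 1: none → 0 synonymous.
Position 2: none → 0 synonymous.
Position 3: UGC → 1 synonymous.
Total: 0 + 0 + 1 = 1.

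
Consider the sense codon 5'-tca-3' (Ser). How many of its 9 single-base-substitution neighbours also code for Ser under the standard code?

3

Position 1: none → 0 synonymous.
Position 2: none → 0 synonymous.
Position 3: TCT, TCC, TCG → 3 synonymous.
Total: 0 + 0 + 3 = 3.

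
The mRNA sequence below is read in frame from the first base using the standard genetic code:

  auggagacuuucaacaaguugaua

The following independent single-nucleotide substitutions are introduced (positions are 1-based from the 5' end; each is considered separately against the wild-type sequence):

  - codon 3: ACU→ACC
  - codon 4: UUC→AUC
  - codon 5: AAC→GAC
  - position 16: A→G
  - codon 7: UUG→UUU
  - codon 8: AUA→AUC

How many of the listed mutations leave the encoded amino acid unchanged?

Codon 3: ACU (Thr) → ACC (Thr) — synonymous.
Codon 4: UUC (Phe) → AUC (Ile) — missense.
Codon 5: AAC (Asn) → GAC (Asp) — missense.
Codon 6: AAG (Lys) → GAG (Glu) — missense.
Codon 7: UUG (Leu) → UUU (Phe) — missense.
Codon 8: AUA (Ile) → AUC (Ile) — synonymous.
Synonymous: 2 of 6.

2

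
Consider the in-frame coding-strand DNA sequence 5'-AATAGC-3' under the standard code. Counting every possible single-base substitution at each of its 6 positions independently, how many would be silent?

2

Codon 1 (AAT, Asn): 1 synonymous substitution.
Codon 2 (AGC, Ser): 1 synonymous substitution.
Total: 1 + 1 = 2.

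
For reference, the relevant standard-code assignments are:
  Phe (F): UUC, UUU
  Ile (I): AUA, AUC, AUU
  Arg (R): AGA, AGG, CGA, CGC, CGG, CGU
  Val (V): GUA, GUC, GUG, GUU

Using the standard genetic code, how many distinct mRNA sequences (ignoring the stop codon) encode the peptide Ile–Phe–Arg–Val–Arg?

Ile: 3 codons.
Phe: 2 codons.
Arg: 6 codons.
Val: 4 codons.
Arg: 6 codons.
3 × 2 × 6 × 4 × 6 = 864.

864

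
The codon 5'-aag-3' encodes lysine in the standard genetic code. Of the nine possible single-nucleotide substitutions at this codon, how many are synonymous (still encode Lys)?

Position 1: none → 0 synonymous.
Position 2: none → 0 synonymous.
Position 3: AAA → 1 synonymous.
Total: 0 + 0 + 1 = 1.

1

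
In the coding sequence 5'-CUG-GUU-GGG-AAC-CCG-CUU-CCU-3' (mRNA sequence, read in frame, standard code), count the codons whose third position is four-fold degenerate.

6

Codon 1 CUG (Leu): third position 4-fold.
Codon 2 GUU (Val): third position 4-fold.
Codon 3 GGG (Gly): third position 4-fold.
Codon 4 AAC (Asn): third position 2-fold.
Codon 5 CCG (Pro): third position 4-fold.
Codon 6 CUU (Leu): third position 4-fold.
Codon 7 CCU (Pro): third position 4-fold.
Four-fold degenerate third positions: 6.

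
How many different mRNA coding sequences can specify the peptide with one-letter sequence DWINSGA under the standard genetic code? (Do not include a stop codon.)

Asp: 2 codons.
Trp: 1 codon.
Ile: 3 codons.
Asn: 2 codons.
Ser: 6 codons.
Gly: 4 codons.
Ala: 4 codons.
2 × 1 × 3 × 2 × 6 × 4 × 4 = 1152.

1152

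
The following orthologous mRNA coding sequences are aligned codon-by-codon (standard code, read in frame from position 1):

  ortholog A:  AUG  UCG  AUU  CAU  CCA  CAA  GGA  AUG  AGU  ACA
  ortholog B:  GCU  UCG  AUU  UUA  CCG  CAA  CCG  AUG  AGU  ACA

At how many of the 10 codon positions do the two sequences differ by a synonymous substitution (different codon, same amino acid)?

1

Codon 1: AUG Met / GCU Ala — nonsynonymous.
Codon 2: UCG Ser / UCG Ser — identical.
Codon 3: AUU Ile / AUU Ile — identical.
Codon 4: CAU His / UUA Leu — nonsynonymous.
Codon 5: CCA Pro / CCG Pro — synonymous.
Codon 6: CAA Gln / CAA Gln — identical.
Codon 7: GGA Gly / CCG Pro — nonsynonymous.
Codon 8: AUG Met / AUG Met — identical.
Codon 9: AGU Ser / AGU Ser — identical.
Codon 10: ACA Thr / ACA Thr — identical.
Synonymous differences: 1.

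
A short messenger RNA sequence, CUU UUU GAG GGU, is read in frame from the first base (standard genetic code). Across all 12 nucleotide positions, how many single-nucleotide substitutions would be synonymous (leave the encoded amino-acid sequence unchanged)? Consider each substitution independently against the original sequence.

Codon 1 (CUU, Leu): 3 synonymous substitutions.
Codon 2 (UUU, Phe): 1 synonymous substitution.
Codon 3 (GAG, Glu): 1 synonymous substitution.
Codon 4 (GGU, Gly): 3 synonymous substitutions.
Total: 3 + 1 + 1 + 3 = 8.

8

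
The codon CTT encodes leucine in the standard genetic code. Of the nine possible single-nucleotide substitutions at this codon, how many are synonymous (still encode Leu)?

3

Position 1: none → 0 synonymous.
Position 2: none → 0 synonymous.
Position 3: CTC, CTA, CTG → 3 synonymous.
Total: 0 + 0 + 3 = 3.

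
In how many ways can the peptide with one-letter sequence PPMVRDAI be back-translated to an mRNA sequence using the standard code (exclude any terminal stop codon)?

9216

Pro: 4 codons.
Pro: 4 codons.
Met: 1 codon.
Val: 4 codons.
Arg: 6 codons.
Asp: 2 codons.
Ala: 4 codons.
Ile: 3 codons.
4 × 4 × 1 × 4 × 6 × 2 × 4 × 3 = 9216.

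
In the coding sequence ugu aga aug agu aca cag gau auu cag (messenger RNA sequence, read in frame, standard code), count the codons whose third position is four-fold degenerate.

Codon 1 UGU (Cys): third position 2-fold.
Codon 2 AGA (Arg): third position 2-fold.
Codon 3 AUG (Met): third position 1-fold.
Codon 4 AGU (Ser): third position 2-fold.
Codon 5 ACA (Thr): third position 4-fold.
Codon 6 CAG (Gln): third position 2-fold.
Codon 7 GAU (Asp): third position 2-fold.
Codon 8 AUU (Ile): third position 3-fold.
Codon 9 CAG (Gln): third position 2-fold.
Four-fold degenerate third positions: 1.

1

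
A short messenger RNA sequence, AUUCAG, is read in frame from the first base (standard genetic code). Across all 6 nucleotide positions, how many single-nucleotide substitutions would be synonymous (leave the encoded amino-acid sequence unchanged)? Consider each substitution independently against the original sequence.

Codon 1 (AUU, Ile): 2 synonymous substitutions.
Codon 2 (CAG, Gln): 1 synonymous substitution.
Total: 2 + 1 = 3.

3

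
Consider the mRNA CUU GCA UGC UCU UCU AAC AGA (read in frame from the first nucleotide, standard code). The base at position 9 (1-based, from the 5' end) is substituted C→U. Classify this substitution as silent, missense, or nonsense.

silent

Position 9 falls in codon 3: UGC → Cys.
After the substitution the codon is UGU → Cys.
Both encode Cys, so the change is synonymous.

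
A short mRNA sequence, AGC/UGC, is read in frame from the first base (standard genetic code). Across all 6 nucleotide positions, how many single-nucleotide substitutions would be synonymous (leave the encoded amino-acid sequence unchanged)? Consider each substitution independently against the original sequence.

Codon 1 (AGC, Ser): 1 synonymous substitution.
Codon 2 (UGC, Cys): 1 synonymous substitution.
Total: 1 + 1 = 2.

2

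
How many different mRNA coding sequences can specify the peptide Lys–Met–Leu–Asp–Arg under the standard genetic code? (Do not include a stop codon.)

144

Lys: 2 codons.
Met: 1 codon.
Leu: 6 codons.
Asp: 2 codons.
Arg: 6 codons.
2 × 1 × 6 × 2 × 6 = 144.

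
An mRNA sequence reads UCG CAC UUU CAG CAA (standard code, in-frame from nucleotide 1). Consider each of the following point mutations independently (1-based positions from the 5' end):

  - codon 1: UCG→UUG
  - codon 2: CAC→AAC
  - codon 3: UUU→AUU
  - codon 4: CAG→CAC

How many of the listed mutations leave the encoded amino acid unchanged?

0

Codon 1: UCG (Ser) → UUG (Leu) — missense.
Codon 2: CAC (His) → AAC (Asn) — missense.
Codon 3: UUU (Phe) → AUU (Ile) — missense.
Codon 4: CAG (Gln) → CAC (His) — missense.
Synonymous: 0 of 4.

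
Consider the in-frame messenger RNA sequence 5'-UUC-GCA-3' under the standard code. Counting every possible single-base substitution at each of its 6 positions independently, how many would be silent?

4

Codon 1 (UUC, Phe): 1 synonymous substitution.
Codon 2 (GCA, Ala): 3 synonymous substitutions.
Total: 1 + 3 = 4.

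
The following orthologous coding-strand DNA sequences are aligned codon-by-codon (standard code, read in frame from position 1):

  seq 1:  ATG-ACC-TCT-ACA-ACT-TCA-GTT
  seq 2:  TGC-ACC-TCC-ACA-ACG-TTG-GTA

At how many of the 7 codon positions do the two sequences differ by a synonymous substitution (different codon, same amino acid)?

Codon 1: ATG Met / TGC Cys — nonsynonymous.
Codon 2: ACC Thr / ACC Thr — identical.
Codon 3: TCT Ser / TCC Ser — synonymous.
Codon 4: ACA Thr / ACA Thr — identical.
Codon 5: ACT Thr / ACG Thr — synonymous.
Codon 6: TCA Ser / TTG Leu — nonsynonymous.
Codon 7: GTT Val / GTA Val — synonymous.
Synonymous differences: 3.

3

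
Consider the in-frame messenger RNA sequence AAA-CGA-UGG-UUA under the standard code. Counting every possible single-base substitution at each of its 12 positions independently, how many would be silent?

Codon 1 (AAA, Lys): 1 synonymous substitution.
Codon 2 (CGA, Arg): 4 synonymous substitutions.
Codon 3 (UGG, Trp): 0 synonymous substitutions.
Codon 4 (UUA, Leu): 2 synonymous substitutions.
Total: 1 + 4 + 0 + 2 = 7.

7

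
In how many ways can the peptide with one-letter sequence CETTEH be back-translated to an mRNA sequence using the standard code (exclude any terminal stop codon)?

256

Cys: 2 codons.
Glu: 2 codons.
Thr: 4 codons.
Thr: 4 codons.
Glu: 2 codons.
His: 2 codons.
2 × 2 × 4 × 4 × 2 × 2 = 256.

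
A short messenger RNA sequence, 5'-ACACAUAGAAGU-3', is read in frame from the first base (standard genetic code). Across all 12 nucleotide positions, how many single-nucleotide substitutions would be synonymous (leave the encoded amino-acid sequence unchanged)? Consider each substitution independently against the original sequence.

Codon 1 (ACA, Thr): 3 synonymous substitutions.
Codon 2 (CAU, His): 1 synonymous substitution.
Codon 3 (AGA, Arg): 2 synonymous substitutions.
Codon 4 (AGU, Ser): 1 synonymous substitution.
Total: 3 + 1 + 2 + 1 = 7.

7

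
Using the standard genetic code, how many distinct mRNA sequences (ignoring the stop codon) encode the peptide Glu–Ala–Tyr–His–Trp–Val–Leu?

768

Glu: 2 codons.
Ala: 4 codons.
Tyr: 2 codons.
His: 2 codons.
Trp: 1 codon.
Val: 4 codons.
Leu: 6 codons.
2 × 4 × 2 × 2 × 1 × 4 × 6 = 768.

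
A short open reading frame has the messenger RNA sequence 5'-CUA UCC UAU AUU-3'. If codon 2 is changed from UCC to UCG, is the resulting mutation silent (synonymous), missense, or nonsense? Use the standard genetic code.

Position 6 falls in codon 2: UCC → Ser.
After the substitution the codon is UCG → Ser.
Both encode Ser, so the change is synonymous.

silent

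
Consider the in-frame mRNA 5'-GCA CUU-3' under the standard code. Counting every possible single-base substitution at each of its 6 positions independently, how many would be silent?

Codon 1 (GCA, Ala): 3 synonymous substitutions.
Codon 2 (CUU, Leu): 3 synonymous substitutions.
Total: 3 + 3 = 6.

6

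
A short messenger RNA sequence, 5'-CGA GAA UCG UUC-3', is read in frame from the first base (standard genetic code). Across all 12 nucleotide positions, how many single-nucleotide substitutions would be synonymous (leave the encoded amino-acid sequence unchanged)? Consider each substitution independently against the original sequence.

Codon 1 (CGA, Arg): 4 synonymous substitutions.
Codon 2 (GAA, Glu): 1 synonymous substitution.
Codon 3 (UCG, Ser): 3 synonymous substitutions.
Codon 4 (UUC, Phe): 1 synonymous substitution.
Total: 4 + 1 + 3 + 1 = 9.

9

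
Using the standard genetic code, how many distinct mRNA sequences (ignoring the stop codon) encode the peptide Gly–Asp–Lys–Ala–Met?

Gly: 4 codons.
Asp: 2 codons.
Lys: 2 codons.
Ala: 4 codons.
Met: 1 codon.
4 × 2 × 2 × 4 × 1 = 64.

64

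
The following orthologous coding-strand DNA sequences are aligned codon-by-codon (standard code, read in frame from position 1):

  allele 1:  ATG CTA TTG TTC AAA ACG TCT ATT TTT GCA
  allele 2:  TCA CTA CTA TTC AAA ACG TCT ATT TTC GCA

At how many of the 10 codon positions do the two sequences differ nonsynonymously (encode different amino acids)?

Codon 1: ATG Met / TCA Ser — nonsynonymous.
Codon 2: CTA Leu / CTA Leu — identical.
Codon 3: TTG Leu / CTA Leu — synonymous.
Codon 4: TTC Phe / TTC Phe — identical.
Codon 5: AAA Lys / AAA Lys — identical.
Codon 6: ACG Thr / ACG Thr — identical.
Codon 7: TCT Ser / TCT Ser — identical.
Codon 8: ATT Ile / ATT Ile — identical.
Codon 9: TTT Phe / TTC Phe — synonymous.
Codon 10: GCA Ala / GCA Ala — identical.
Nonsynonymous differences: 1.

1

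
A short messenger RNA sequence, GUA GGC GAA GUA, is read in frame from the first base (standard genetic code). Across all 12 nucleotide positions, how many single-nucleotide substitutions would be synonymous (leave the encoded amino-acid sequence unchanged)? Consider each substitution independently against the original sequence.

Codon 1 (GUA, Val): 3 synonymous substitutions.
Codon 2 (GGC, Gly): 3 synonymous substitutions.
Codon 3 (GAA, Glu): 1 synonymous substitution.
Codon 4 (GUA, Val): 3 synonymous substitutions.
Total: 3 + 3 + 1 + 3 = 10.

10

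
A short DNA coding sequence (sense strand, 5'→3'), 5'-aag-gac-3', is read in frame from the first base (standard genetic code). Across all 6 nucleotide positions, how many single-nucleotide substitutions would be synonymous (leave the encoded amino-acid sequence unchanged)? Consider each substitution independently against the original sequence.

Codon 1 (AAG, Lys): 1 synonymous substitution.
Codon 2 (GAC, Asp): 1 synonymous substitution.
Total: 1 + 1 = 2.

2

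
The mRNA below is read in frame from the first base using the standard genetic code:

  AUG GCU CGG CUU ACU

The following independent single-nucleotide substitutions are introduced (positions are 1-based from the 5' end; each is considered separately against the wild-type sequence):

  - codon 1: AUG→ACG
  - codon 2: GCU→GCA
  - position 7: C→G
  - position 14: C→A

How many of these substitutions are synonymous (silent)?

Codon 1: AUG (Met) → ACG (Thr) — missense.
Codon 2: GCU (Ala) → GCA (Ala) — synonymous.
Codon 3: CGG (Arg) → GGG (Gly) — missense.
Codon 5: ACU (Thr) → AAU (Asn) — missense.
Synonymous: 1 of 4.

1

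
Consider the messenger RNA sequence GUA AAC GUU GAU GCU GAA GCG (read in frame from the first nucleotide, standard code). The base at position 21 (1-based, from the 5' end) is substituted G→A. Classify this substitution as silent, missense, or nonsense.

Position 21 falls in codon 7: GCG → Ala.
After the substitution the codon is GCA → Ala.
Both encode Ala, so the change is synonymous.

silent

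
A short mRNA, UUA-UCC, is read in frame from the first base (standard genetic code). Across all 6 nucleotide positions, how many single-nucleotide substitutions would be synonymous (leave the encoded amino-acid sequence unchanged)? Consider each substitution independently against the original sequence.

Codon 1 (UUA, Leu): 2 synonymous substitutions.
Codon 2 (UCC, Ser): 3 synonymous substitutions.
Total: 2 + 3 = 5.

5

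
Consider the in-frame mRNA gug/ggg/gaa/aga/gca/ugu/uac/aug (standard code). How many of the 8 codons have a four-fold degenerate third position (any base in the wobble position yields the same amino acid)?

3

Codon 1 GUG (Val): third position 4-fold.
Codon 2 GGG (Gly): third position 4-fold.
Codon 3 GAA (Glu): third position 2-fold.
Codon 4 AGA (Arg): third position 2-fold.
Codon 5 GCA (Ala): third position 4-fold.
Codon 6 UGU (Cys): third position 2-fold.
Codon 7 UAC (Tyr): third position 2-fold.
Codon 8 AUG (Met): third position 1-fold.
Four-fold degenerate third positions: 3.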